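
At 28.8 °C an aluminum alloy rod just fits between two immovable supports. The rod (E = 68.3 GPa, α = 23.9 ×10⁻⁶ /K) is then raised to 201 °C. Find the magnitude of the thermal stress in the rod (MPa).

ΔT = 172.2 K. Constrained thermal stress σ = E·α·ΔT = 68.30×10³ MPa × 23.9×10⁻⁶ × 172.2 = 281 MPa (compressive).

281 MPa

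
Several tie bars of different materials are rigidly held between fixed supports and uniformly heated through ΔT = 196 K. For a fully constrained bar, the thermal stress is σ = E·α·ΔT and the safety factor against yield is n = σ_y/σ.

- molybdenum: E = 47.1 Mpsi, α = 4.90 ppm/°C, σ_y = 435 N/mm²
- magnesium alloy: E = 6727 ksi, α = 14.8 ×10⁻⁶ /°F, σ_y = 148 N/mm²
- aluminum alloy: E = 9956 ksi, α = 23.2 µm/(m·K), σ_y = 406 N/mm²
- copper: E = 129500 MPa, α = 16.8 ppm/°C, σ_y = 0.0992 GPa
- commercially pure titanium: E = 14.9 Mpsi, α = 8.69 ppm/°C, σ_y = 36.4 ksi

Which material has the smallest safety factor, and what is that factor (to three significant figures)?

copper, n = 0.233

With everything in SI (GPa, ×10⁻⁶/K, MPa):
  molybdenum: E = 324.7, α = 4.90, σ_y = 435.0 → σ = 312 MPa, n = 1.39
  magnesium alloy: E = 46.38, α = 26.6, σ_y = 148.0 → σ = 242 MPa, n = 0.611
  aluminum alloy: E = 68.64, α = 23.2, σ_y = 406.0 → σ = 312 MPa, n = 1.30
  copper: E = 129.5, α = 16.8, σ_y = 99.20 → σ = 426 MPa, n = 0.233
  commercially pure titanium: E = 102.7, α = 8.69, σ_y = 251.0 → σ = 175 MPa, n = 1.43
Copper has the lowest safety factor, n = 0.233.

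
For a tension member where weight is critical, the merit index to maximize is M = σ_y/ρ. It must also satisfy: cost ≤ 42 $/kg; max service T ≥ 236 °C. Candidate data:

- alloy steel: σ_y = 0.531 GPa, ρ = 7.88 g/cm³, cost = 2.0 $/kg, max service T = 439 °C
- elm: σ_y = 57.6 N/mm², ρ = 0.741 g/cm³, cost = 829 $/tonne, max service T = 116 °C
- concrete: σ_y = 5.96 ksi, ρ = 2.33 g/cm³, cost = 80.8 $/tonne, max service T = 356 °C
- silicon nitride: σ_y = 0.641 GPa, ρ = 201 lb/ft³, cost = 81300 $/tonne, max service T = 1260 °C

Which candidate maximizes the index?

Screen on constraints: cost ≤ 42 $/kg; max service T ≥ 236 °C. Survivors: alloy steel, concrete.
Convert each candidate to consistent units, then evaluate M:
  alloy steel: σ_y = 531.0 MPa, ρ = 7880 kg/m³
  concrete: σ_y = 41.09 MPa, ρ = 2330 kg/m³
  alloy steel: M = 67.4 kN·m/kg
  concrete: M = 17.6 kN·m/kg
Alloy steel ranks first.

alloy steel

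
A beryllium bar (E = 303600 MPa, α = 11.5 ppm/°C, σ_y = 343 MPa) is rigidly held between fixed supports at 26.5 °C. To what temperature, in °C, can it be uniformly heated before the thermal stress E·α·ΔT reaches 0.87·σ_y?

112 °C

E = 303600 MPa = 303.6 GPa.
E·α·ΔT = 298.4 MPa ⇒ ΔT = 298.4 / (303.6×10³ × 11.5×10⁻⁶) = 85.47 K.
T = 26.5 + 85.47 = 112.0 °C.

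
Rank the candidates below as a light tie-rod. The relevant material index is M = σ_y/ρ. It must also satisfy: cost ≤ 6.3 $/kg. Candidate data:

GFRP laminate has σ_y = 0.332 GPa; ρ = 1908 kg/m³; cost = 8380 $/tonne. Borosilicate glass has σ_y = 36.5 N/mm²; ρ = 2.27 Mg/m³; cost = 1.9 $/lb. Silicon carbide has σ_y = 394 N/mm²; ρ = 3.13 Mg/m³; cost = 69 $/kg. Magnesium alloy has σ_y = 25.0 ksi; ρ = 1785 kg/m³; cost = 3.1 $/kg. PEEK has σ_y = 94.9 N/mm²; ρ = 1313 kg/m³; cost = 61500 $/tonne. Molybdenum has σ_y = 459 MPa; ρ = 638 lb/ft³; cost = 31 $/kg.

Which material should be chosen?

magnesium alloy

Screen on constraints: cost ≤ 6.3 $/kg. Survivors: borosilicate glass, magnesium alloy.
After converting to SI:
  borosilicate glass: σ_y = 36.50 MPa, ρ = 2270 kg/m³
  magnesium alloy: σ_y = 172.4 MPa, ρ = 1785 kg/m³
  magnesium alloy: M = 96.6 kN·m/kg
  borosilicate glass: M = 16.1 kN·m/kg
Highest index: magnesium alloy.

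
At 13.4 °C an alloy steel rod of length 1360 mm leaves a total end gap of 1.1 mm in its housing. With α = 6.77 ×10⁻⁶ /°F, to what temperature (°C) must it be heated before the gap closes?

α = 6.77×10⁻⁶/°F × 9/5 = 12.2×10⁻⁶/K.
α·L₀·ΔT = 1.1 mm ⇒ ΔT = 1.1 / (12.2×10⁻⁶ × 1360.0) = 66.37 K.
T = 13.4 + 66.37 = 79.77 °C.

79.8 °C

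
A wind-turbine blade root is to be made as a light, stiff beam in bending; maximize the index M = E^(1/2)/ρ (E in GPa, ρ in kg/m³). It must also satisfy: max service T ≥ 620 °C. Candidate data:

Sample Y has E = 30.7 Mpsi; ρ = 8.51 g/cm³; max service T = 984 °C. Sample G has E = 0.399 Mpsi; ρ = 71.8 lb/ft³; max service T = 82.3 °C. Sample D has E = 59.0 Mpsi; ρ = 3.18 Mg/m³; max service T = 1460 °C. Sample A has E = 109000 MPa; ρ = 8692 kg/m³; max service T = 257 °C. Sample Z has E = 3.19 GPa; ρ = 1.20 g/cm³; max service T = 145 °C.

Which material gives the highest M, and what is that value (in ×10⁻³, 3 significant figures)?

sample D, M = 6.34×10⁻³

Screen on constraints: max service T ≥ 620 °C. Survivors: sample Y, sample D.
Putting every candidate on a common basis:
  sample Y: E = 211.7 GPa, ρ = 8510 kg/m³
  sample D: E = 406.8 GPa, ρ = 3180 kg/m³
  sample D: M = 6.34×10⁻³
  sample Y: M = 1.71×10⁻³
The maximum is for sample D.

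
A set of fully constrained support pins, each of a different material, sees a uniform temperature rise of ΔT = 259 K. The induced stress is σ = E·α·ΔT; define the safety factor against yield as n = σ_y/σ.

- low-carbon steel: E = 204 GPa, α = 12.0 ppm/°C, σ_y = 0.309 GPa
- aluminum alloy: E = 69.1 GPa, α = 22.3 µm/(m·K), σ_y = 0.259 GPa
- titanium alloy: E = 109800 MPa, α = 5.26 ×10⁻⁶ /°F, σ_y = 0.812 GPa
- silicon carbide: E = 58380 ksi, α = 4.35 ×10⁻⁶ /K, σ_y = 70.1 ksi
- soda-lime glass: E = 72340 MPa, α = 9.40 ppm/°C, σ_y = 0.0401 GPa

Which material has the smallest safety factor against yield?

With everything in SI (GPa, ×10⁻⁶/K, MPa):
  low-carbon steel: E = 204.0, α = 12.0, σ_y = 309.0 → σ = 634 MPa, n = 0.487
  aluminum alloy: E = 69.10, α = 22.3, σ_y = 259.0 → σ = 399 MPa, n = 0.649
  titanium alloy: E = 109.8, α = 9.47, σ_y = 812.0 → σ = 269 MPa, n = 3.02
  silicon carbide: E = 402.5, α = 4.35, σ_y = 483.3 → σ = 453 MPa, n = 1.07
  soda-lime glass: E = 72.34, α = 9.40, σ_y = 40.10 → σ = 176 MPa, n = 0.228
Soda-lime glass has the lowest safety factor, n = 0.228.

soda-lime glass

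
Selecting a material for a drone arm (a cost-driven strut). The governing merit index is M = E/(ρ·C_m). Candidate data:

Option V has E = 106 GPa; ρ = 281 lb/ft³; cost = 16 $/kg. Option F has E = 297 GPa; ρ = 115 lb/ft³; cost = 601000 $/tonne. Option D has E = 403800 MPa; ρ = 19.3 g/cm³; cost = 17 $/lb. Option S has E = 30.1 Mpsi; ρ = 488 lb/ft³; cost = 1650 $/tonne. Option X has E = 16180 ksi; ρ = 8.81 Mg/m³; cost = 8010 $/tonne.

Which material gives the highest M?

Convert each candidate to consistent units, then evaluate M:
  option V: E = 106.0 GPa, ρ = 4501 kg/m³, cost = 16.00 $/kg
  option F: E = 297.0 GPa, ρ = 1842 kg/m³, cost = 601.0 $/kg
  option D: E = 403.8 GPa, ρ = 19300 kg/m³, cost = 37.48 $/kg
  option S: E = 207.5 GPa, ρ = 7817 kg/m³, cost = 1.650 $/kg
  option X: E = 111.6 GPa, ρ = 8810 kg/m³, cost = 8.010 $/kg
  option S: M = 16.1 MN·m per $
  option X: M = 1.58 MN·m per $
  option V: M = 1.47 MN·m per $
  option D: M = 0.558 MN·m per $
  option F: M = 0.268 MN·m per $
Option S ranks first.

option S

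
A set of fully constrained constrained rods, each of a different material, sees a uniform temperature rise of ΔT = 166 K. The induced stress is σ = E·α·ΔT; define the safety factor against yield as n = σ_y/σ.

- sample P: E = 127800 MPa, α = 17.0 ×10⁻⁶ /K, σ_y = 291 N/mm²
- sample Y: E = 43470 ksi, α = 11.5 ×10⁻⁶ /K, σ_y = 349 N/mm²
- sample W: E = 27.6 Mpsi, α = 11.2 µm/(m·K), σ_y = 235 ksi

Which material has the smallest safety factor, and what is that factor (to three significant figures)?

In consistent units (E in GPa, α in ×10⁻⁶/K, σ_y in MPa):
  sample P: E = 127.8, α = 17.0, σ_y = 291.0 → σ = 361 MPa, n = 0.807
  sample Y: E = 299.7, α = 11.5, σ_y = 349.0 → σ = 572 MPa, n = 0.610
  sample W: E = 190.3, α = 11.2, σ_y = 1620 → σ = 354 MPa, n = 4.58
Smallest n: sample Y with n = 0.610.

sample Y, n = 0.610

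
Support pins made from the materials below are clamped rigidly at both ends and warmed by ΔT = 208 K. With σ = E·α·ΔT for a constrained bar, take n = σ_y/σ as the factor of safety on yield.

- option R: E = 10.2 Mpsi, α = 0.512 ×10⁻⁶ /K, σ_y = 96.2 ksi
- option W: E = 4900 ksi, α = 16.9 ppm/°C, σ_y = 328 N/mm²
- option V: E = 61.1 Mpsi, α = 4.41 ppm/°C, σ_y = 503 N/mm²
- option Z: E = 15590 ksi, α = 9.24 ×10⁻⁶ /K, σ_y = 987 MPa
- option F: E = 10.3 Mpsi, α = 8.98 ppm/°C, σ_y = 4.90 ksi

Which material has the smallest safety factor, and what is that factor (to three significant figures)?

Converting E to GPa, α to ×10⁻⁶/K, σ_y to MPa, then σ and n for each:
  option R: E = 70.33, α = 0.512, σ_y = 663.3 → σ = 7.49 MPa, n = 88.6
  option W: E = 33.78, α = 16.9, σ_y = 328.0 → σ = 119 MPa, n = 2.76
  option V: E = 421.3, α = 4.41, σ_y = 503.0 → σ = 386 MPa, n = 1.30
  option Z: E = 107.5, α = 9.24, σ_y = 987.0 → σ = 207 MPa, n = 4.78
  option F: E = 71.02, α = 8.98, σ_y = 33.78 → σ = 133 MPa, n = 0.255
Smallest n: option F with n = 0.255.

option F, n = 0.255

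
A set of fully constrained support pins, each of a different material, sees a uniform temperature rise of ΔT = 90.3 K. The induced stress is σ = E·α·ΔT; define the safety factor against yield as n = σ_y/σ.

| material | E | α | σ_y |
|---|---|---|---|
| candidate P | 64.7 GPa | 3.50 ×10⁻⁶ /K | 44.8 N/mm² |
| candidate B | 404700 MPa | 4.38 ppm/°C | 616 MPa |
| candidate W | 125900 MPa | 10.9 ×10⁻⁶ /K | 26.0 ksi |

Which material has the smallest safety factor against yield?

candidate W

In consistent units (E in GPa, α in ×10⁻⁶/K, σ_y in MPa):
  candidate P: E = 64.70, α = 3.50, σ_y = 44.80 → σ = 20.4 MPa, n = 2.19
  candidate B: E = 404.7, α = 4.38, σ_y = 616.0 → σ = 160 MPa, n = 3.85
  candidate W: E = 125.9, α = 10.9, σ_y = 179.3 → σ = 124 MPa, n = 1.45
Candidate W has the lowest safety factor, n = 1.45.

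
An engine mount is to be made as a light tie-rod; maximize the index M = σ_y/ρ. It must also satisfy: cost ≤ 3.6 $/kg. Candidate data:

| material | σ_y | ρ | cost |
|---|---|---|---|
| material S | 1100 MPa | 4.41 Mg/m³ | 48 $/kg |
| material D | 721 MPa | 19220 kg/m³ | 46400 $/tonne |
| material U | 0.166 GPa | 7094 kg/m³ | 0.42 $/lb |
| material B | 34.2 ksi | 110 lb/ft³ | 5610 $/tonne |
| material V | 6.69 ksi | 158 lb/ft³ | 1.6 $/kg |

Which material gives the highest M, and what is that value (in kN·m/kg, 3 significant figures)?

material U, M = 23.4 kN·m/kg

Screen on constraints: cost ≤ 3.6 $/kg. Survivors: material U, material V.
After converting to SI:
  material U: σ_y = 166.0 MPa, ρ = 7094 kg/m³
  material V: σ_y = 46.13 MPa, ρ = 2531 kg/m³
  material U: M = 23.4 kN·m/kg
  material V: M = 18.2 kN·m/kg
Material U ranks first.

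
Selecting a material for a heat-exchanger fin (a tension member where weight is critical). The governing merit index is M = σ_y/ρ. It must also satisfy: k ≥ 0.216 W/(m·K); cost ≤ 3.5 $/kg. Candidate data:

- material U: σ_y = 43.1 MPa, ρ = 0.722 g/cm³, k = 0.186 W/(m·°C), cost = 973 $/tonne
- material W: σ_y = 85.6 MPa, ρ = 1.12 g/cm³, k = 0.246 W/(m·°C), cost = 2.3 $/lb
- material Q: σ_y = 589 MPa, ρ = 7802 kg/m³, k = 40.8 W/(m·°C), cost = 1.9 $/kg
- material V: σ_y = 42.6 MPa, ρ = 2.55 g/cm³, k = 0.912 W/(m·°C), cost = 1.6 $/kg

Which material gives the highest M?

material Q

Screen on constraints: k ≥ 0.216 W/(m·K); cost ≤ 3.5 $/kg. Survivors: material Q, material V.
Putting every candidate on a common basis:
  material Q: σ_y = 589.0 MPa, ρ = 7802 kg/m³
  material V: σ_y = 42.60 MPa, ρ = 2550 kg/m³
  material Q: M = 75.5 kN·m/kg
  material V: M = 16.7 kN·m/kg
The maximum is for material Q.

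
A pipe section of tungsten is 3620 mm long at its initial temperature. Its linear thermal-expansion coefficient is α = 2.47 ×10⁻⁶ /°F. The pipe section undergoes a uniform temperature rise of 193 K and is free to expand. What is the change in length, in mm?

Convert α: 2.47×10⁻⁶/°F × (9/5) = 4.45×10⁻⁶/K.
ΔL = α·L₀·ΔT = 4.45×10⁻⁶ × 3620 mm × 193.0 K = 3.11 mm.

3.11 mm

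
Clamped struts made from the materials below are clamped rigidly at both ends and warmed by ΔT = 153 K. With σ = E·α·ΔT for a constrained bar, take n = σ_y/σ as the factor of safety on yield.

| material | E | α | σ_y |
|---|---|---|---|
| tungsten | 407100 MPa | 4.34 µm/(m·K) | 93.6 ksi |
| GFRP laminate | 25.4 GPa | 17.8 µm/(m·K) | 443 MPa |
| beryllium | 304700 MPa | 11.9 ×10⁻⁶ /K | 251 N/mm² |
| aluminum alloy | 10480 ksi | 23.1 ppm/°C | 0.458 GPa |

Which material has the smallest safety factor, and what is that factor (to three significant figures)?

Per material, after unit conversion:
  tungsten: E = 407.1, α = 4.34, σ_y = 645.3 → σ = 270 MPa, n = 2.39
  GFRP laminate: E = 25.40, α = 17.8, σ_y = 443.0 → σ = 69.2 MPa, n = 6.40
  beryllium: E = 304.7, α = 11.9, σ_y = 251.0 → σ = 555 MPa, n = 0.452
  aluminum alloy: E = 72.26, α = 23.1, σ_y = 458.0 → σ = 255 MPa, n = 1.79
The minimum is beryllium at n = 0.452.

beryllium, n = 0.452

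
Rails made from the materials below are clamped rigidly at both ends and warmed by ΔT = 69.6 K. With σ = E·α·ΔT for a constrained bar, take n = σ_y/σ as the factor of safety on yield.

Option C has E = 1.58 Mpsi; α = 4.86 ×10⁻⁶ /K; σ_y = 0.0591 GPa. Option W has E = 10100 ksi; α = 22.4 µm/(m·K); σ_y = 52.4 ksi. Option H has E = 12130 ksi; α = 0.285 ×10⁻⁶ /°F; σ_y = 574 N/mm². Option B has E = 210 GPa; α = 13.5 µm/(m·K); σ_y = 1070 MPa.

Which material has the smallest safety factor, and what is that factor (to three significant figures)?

Converting E to GPa, α to ×10⁻⁶/K, σ_y to MPa, then σ and n for each:
  option C: E = 10.89, α = 4.86, σ_y = 59.10 → σ = 3.68 MPa, n = 16.0
  option W: E = 69.64, α = 22.4, σ_y = 361.3 → σ = 109 MPa, n = 3.33
  option H: E = 83.63, α = 0.513, σ_y = 574.0 → σ = 2.99 MPa, n = 192
  option B: E = 210.0, α = 13.5, σ_y = 1070 → σ = 197 MPa, n = 5.42
The minimum is option W at n = 3.33.

option W, n = 3.33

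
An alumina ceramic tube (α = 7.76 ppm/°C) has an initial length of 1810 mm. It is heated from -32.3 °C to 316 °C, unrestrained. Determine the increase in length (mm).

ΔT = 316 − (-32.3) = 348.3 K.
ΔL = α·L₀·ΔT = 7.76×10⁻⁶ × 1810 mm × 348.3 K = 4.89 mm.

4.89 mm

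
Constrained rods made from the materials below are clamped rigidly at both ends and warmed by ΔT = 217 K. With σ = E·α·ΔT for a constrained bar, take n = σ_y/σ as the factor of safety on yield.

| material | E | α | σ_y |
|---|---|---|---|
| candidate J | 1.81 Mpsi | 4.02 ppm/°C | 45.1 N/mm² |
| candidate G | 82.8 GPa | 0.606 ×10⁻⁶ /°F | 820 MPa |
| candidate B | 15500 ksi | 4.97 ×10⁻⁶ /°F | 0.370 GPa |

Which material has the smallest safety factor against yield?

Per material, after unit conversion:
  candidate J: E = 12.48, α = 4.02, σ_y = 45.10 → σ = 10.9 MPa, n = 4.14
  candidate G: E = 82.80, α = 1.09, σ_y = 820.0 → σ = 19.6 MPa, n = 41.8
  candidate B: E = 106.9, α = 8.95, σ_y = 370.0 → σ = 207 MPa, n = 1.78
Candidate B has the lowest safety factor, n = 1.78.

candidate B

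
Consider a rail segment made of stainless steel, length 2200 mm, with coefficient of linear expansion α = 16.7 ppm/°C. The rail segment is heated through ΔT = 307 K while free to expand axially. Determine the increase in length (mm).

ΔL = α·L₀·ΔT = 16.7×10⁻⁶ × 2200 mm × 307.0 K = 11.3 mm.

11.3 mm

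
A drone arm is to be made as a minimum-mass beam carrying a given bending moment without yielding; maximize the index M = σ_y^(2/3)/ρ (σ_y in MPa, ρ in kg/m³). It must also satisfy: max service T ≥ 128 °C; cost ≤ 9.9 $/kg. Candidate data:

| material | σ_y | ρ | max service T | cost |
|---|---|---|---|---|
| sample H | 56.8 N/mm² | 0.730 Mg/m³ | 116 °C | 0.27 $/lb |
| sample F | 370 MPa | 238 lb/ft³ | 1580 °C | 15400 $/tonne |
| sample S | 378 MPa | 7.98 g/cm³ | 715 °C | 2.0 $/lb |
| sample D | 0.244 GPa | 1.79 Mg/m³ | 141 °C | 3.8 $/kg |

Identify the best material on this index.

sample D

Screen on constraints: max service T ≥ 128 °C; cost ≤ 9.9 $/kg. Survivors: sample S, sample D.
After converting to SI:
  sample S: σ_y = 378.0 MPa, ρ = 7980 kg/m³
  sample D: σ_y = 244.0 MPa, ρ = 1790 kg/m³
  sample D: M = 21.8×10⁻³
  sample S: M = 6.55×10⁻³
Highest index: sample D.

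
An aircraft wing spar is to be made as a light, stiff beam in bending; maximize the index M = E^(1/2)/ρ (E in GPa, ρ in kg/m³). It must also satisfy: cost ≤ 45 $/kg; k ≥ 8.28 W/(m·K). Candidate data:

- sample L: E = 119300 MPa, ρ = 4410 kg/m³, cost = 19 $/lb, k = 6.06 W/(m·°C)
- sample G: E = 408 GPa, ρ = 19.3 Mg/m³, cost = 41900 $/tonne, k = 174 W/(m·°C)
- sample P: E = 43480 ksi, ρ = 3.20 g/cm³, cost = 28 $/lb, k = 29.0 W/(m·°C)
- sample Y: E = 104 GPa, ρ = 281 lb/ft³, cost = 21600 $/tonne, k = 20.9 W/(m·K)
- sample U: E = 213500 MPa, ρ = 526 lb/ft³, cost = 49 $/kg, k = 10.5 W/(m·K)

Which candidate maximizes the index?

Screen on constraints: cost ≤ 45 $/kg; k ≥ 8.28 W/(m·K). Survivors: sample G, sample Y.
Convert each candidate to consistent units, then evaluate M:
  sample G: E = 408.0 GPa, ρ = 19300 kg/m³
  sample Y: E = 104.0 GPa, ρ = 4501 kg/m³
  sample Y: M = 2.27×10⁻³
  sample G: M = 1.05×10⁻³
The maximum is for sample Y.

sample Y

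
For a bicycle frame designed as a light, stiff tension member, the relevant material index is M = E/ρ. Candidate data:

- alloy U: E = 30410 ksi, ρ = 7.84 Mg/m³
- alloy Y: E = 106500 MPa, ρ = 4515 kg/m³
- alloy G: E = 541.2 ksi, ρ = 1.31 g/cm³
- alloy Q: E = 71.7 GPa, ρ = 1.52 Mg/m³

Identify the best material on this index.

alloy Q

Normalizing units and computing the index:
  alloy U: E = 209.7 GPa, ρ = 7840 kg/m³
  alloy Y: E = 106.5 GPa, ρ = 4515 kg/m³
  alloy G: E = 3.731 GPa, ρ = 1310 kg/m³
  alloy Q: E = 71.70 GPa, ρ = 1520 kg/m³
  alloy Q: M = 47.2 MN·m/kg
  alloy U: M = 26.7 MN·m/kg
  alloy Y: M = 23.6 MN·m/kg
  alloy G: M = 2.85 MN·m/kg
The maximum is for alloy Q.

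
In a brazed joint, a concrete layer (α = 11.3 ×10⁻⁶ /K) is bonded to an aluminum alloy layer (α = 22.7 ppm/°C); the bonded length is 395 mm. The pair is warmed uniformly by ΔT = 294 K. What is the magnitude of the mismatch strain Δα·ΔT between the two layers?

Δα = |11.3 − 22.7|×10⁻⁶/K = 11.4×10⁻⁶/K.
Mismatch strain = Δα·ΔT = 11.4×10⁻⁶ × 294.0 = 3.35×10⁻³.

3.35×10⁻³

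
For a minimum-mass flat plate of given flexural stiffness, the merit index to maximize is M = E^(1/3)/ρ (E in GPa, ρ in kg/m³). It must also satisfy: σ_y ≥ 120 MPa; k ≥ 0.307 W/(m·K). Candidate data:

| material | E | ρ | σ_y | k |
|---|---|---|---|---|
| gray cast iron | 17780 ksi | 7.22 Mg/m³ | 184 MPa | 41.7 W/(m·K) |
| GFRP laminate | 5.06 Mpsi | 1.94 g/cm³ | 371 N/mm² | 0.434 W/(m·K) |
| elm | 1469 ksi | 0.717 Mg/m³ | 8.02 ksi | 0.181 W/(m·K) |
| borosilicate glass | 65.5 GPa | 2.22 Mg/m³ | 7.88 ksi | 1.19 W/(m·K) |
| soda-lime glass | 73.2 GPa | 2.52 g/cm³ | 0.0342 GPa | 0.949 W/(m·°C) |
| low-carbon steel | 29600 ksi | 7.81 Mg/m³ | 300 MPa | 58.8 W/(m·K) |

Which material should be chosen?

Screen on constraints: σ_y ≥ 120 MPa; k ≥ 0.307 W/(m·K). Survivors: gray cast iron, GFRP laminate, low-carbon steel.
Normalizing units and computing the index:
  gray cast iron: E = 122.6 GPa, ρ = 7220 kg/m³
  GFRP laminate: E = 34.89 GPa, ρ = 1940 kg/m³
  low-carbon steel: E = 204.1 GPa, ρ = 7810 kg/m³
  GFRP laminate: M = 1.68×10⁻³
  low-carbon steel: M = 0.754×10⁻³
  gray cast iron: M = 0.688×10⁻³
GFRP laminate ranks first.

GFRP laminate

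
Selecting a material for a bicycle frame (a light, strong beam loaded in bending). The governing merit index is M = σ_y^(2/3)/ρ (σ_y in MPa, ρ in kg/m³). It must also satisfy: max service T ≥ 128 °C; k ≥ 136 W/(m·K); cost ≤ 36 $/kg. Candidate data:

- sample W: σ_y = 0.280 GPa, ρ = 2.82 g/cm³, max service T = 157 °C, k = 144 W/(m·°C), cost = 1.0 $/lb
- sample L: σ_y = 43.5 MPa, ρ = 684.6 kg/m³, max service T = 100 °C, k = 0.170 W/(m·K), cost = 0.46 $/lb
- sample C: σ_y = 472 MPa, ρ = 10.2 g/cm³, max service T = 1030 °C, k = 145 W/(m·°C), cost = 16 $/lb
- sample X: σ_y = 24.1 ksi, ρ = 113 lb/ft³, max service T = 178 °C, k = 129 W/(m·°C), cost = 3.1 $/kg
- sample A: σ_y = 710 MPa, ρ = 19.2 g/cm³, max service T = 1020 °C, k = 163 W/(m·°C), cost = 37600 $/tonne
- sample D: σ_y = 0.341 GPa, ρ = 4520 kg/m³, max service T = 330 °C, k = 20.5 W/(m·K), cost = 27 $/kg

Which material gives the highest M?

Screen on constraints: max service T ≥ 128 °C; k ≥ 136 W/(m·K); cost ≤ 36 $/kg. Survivors: sample W, sample C.
Convert each candidate to consistent units, then evaluate M:
  sample W: σ_y = 280.0 MPa, ρ = 2820 kg/m³
  sample C: σ_y = 472.0 MPa, ρ = 10200 kg/m³
  sample W: M = 15.2×10⁻³
  sample C: M = 5.94×10⁻³
Highest index: sample W.

sample W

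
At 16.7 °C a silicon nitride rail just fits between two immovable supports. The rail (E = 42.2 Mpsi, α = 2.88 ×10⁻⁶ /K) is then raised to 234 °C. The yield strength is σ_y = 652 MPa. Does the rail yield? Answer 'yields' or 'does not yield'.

E = 42.2 Mpsi = 291.0 GPa.
ΔT = 217.3 K. Constrained thermal stress σ = E·α·ΔT = 291.0×10³ MPa × 2.88×10⁻⁶ × 217.3 = 182 MPa (compressive).
Compare to σ_y = 652 MPa: σ < σ_y, so it does not yield.

does not yield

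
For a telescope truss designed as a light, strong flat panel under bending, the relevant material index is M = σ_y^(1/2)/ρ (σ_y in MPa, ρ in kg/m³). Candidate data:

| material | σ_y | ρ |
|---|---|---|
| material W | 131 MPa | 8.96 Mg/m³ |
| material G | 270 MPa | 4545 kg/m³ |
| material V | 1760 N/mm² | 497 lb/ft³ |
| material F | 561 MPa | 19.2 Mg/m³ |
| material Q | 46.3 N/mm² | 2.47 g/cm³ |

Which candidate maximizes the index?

Normalizing units and computing the index:
  material W: σ_y = 131.0 MPa, ρ = 8960 kg/m³
  material G: σ_y = 270.0 MPa, ρ = 4545 kg/m³
  material V: σ_y = 1760 MPa, ρ = 7961 kg/m³
  material F: σ_y = 561.0 MPa, ρ = 19200 kg/m³
  material Q: σ_y = 46.30 MPa, ρ = 2470 kg/m³
  material V: M = 5.27×10⁻³
  material G: M = 3.62×10⁻³
  material Q: M = 2.75×10⁻³
  material W: M = 1.28×10⁻³
  material F: M = 1.23×10⁻³
The maximum is for material V.

material V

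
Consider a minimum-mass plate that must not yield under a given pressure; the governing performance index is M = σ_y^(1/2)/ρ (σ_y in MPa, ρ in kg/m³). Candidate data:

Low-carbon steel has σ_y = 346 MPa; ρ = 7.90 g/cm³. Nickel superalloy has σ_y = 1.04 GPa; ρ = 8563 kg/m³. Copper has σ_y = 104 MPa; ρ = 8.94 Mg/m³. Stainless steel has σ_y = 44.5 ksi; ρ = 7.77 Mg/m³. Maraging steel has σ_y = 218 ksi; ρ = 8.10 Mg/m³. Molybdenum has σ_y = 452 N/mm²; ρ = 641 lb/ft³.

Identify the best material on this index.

maraging steel

Normalizing units and computing the index:
  low-carbon steel: σ_y = 346.0 MPa, ρ = 7900 kg/m³
  nickel superalloy: σ_y = 1040 MPa, ρ = 8563 kg/m³
  copper: σ_y = 104.0 MPa, ρ = 8940 kg/m³
  stainless steel: σ_y = 306.8 MPa, ρ = 7770 kg/m³
  maraging steel: σ_y = 1503 MPa, ρ = 8100 kg/m³
  molybdenum: σ_y = 452.0 MPa, ρ = 10270 kg/m³
  maraging steel: M = 4.79×10⁻³
  nickel superalloy: M = 3.77×10⁻³
  low-carbon steel: M = 2.35×10⁻³
  stainless steel: M = 2.25×10⁻³
  molybdenum: M = 2.07×10⁻³
  copper: M = 1.14×10⁻³
Maraging steel has the largest M.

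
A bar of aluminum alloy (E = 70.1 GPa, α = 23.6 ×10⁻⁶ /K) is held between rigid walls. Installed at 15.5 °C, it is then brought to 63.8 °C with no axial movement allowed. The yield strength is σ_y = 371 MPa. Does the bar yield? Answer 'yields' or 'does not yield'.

ΔT = 48.30 K. Constrained thermal stress σ = E·α·ΔT = 70.10×10³ MPa × 23.6×10⁻⁶ × 48.30 = 79.9 MPa (compressive).
Compare to σ_y = 371 MPa: σ < σ_y, so it does not yield.

does not yield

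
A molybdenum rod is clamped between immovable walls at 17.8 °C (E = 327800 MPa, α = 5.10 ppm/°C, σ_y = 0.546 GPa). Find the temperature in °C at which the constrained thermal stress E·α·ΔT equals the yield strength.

E = 327800 MPa = 327.8 GPa.
σ_y = 0.546 GPa = 546.0 MPa.
E·α·ΔT = 546.0 MPa ⇒ ΔT = 546.0 / (327.8×10³ × 5.10×10⁻⁶) = 326.6 K.
T = 17.8 + 326.6 = 344.4 °C.

344 °C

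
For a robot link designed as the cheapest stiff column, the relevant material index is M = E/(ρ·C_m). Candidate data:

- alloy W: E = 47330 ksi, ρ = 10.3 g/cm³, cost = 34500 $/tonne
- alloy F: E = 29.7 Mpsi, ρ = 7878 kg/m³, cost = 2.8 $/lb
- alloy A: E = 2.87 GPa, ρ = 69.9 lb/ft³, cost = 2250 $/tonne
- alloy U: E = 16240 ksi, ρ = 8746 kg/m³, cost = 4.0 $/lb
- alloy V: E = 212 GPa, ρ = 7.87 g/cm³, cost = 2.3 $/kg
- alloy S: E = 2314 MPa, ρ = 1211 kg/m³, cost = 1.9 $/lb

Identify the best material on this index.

Normalizing units and computing the index:
  alloy W: E = 326.3 GPa, ρ = 10300 kg/m³, cost = 34.50 $/kg
  alloy F: E = 204.8 GPa, ρ = 7878 kg/m³, cost = 6.173 $/kg
  alloy A: E = 2.870 GPa, ρ = 1120 kg/m³, cost = 2.250 $/kg
  alloy U: E = 112.0 GPa, ρ = 8746 kg/m³, cost = 8.818 $/kg
  alloy V: E = 212.0 GPa, ρ = 7870 kg/m³, cost = 2.300 $/kg
  alloy S: E = 2.314 GPa, ρ = 1211 kg/m³, cost = 4.189 $/kg
  alloy V: M = 11.7 MN·m per $
  alloy F: M = 4.21 MN·m per $
  alloy U: M = 1.45 MN·m per $
  alloy A: M = 1.14 MN·m per $
  alloy W: M = 0.918 MN·m per $
  alloy S: M = 0.456 MN·m per $
Alloy V has the largest M.

alloy V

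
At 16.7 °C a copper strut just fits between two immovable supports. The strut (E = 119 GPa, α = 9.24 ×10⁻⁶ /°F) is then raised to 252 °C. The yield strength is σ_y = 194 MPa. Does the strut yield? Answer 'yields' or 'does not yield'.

yields

α = 9.24×10⁻⁶/°F × 9/5 = 16.6×10⁻⁶/K.
ΔT = 235.3 K. Constrained thermal stress σ = E·α·ΔT = 119.0×10³ MPa × 16.6×10⁻⁶ × 235.3 = 466 MPa (compressive).
Compare to σ_y = 194 MPa: σ ≥ σ_y, so it yields.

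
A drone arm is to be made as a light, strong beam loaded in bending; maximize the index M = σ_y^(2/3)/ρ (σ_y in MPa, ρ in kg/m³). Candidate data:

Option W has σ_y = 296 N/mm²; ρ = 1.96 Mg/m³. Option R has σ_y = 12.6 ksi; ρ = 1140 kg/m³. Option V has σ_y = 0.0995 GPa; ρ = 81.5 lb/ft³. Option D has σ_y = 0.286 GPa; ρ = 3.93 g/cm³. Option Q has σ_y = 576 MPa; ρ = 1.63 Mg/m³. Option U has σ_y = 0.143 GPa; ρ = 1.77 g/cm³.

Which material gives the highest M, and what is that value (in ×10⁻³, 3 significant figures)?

In SI units:
  option W: σ_y = 296.0 MPa, ρ = 1960 kg/m³
  option R: σ_y = 86.87 MPa, ρ = 1140 kg/m³
  option V: σ_y = 99.50 MPa, ρ = 1306 kg/m³
  option D: σ_y = 286.0 MPa, ρ = 3930 kg/m³
  option Q: σ_y = 576.0 MPa, ρ = 1630 kg/m³
  option U: σ_y = 143.0 MPa, ρ = 1770 kg/m³
  option Q: M = 42.5×10⁻³
  option W: M = 22.7×10⁻³
  option R: M = 17.2×10⁻³
  option V: M = 16.4×10⁻³
  option U: M = 15.4×10⁻³
  option D: M = 11.0×10⁻³
The maximum is for option Q.

option Q, M = 42.5×10⁻³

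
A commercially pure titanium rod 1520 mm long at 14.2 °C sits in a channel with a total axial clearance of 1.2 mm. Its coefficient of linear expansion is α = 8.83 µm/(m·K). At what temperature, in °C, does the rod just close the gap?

α·L₀·ΔT = 1.2 mm ⇒ ΔT = 1.2 / (8.83×10⁻⁶ × 1520.0) = 89.41 K.
T = 14.2 + 89.41 = 103.6 °C.

104 °C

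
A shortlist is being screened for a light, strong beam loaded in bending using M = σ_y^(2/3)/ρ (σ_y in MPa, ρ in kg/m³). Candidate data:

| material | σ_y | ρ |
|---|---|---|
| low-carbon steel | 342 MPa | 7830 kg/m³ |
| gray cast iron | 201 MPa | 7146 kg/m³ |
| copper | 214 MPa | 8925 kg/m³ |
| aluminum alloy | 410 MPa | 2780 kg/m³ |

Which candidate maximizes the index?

Evaluate M for each candidate:
  aluminum alloy: M = 19.9×10⁻³
  low-carbon steel: M = 6.25×10⁻³
  gray cast iron: M = 4.80×10⁻³
  copper: M = 4.01×10⁻³
The maximum is for aluminum alloy.

aluminum alloy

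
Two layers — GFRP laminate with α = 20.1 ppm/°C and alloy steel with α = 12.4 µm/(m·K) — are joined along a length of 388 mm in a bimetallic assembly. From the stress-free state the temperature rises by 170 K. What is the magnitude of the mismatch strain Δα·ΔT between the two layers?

1.31×10⁻³

Δα = |20.1 − 12.4|×10⁻⁶/K = 7.70×10⁻⁶/K.
Mismatch strain = Δα·ΔT = 7.70×10⁻⁶ × 170.0 = 1.31×10⁻³.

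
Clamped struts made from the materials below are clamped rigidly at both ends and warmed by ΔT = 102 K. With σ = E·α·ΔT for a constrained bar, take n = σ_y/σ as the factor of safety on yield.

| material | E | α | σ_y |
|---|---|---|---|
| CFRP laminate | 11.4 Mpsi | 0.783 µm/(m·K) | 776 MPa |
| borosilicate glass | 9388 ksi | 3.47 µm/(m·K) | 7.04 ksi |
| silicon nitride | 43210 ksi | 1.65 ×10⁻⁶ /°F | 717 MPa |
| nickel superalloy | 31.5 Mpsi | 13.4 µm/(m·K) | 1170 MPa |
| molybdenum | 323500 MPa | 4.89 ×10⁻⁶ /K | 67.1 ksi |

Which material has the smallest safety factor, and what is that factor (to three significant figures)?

borosilicate glass, n = 2.12

Converting E to GPa, α to ×10⁻⁶/K, σ_y to MPa, then σ and n for each:
  CFRP laminate: E = 78.60, α = 0.783, σ_y = 776.0 → σ = 6.28 MPa, n = 124
  borosilicate glass: E = 64.73, α = 3.47, σ_y = 48.54 → σ = 22.9 MPa, n = 2.12
  silicon nitride: E = 297.9, α = 2.97, σ_y = 717.0 → σ = 90.3 MPa, n = 7.94
  nickel superalloy: E = 217.2, α = 13.4, σ_y = 1170 → σ = 297 MPa, n = 3.94
  molybdenum: E = 323.5, α = 4.89, σ_y = 462.6 → σ = 161 MPa, n = 2.87
Borosilicate glass has the lowest safety factor, n = 2.12.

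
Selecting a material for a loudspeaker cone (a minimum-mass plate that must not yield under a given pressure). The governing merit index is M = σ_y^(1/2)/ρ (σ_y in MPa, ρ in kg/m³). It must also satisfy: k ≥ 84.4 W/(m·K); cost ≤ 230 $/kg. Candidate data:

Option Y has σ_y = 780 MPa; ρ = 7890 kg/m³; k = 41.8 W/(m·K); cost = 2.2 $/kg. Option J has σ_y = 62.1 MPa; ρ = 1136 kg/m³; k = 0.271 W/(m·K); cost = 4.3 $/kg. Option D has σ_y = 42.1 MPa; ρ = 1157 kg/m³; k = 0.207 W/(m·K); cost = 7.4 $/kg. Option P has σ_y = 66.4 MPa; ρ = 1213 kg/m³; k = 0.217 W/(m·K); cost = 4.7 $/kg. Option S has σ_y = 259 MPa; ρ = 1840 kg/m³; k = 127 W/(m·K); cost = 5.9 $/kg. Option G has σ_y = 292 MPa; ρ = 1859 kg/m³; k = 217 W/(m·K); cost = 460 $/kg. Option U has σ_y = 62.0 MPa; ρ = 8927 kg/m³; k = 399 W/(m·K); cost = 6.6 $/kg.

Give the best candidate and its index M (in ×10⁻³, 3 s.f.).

Screen on constraints: k ≥ 84.4 W/(m·K); cost ≤ 230 $/kg. Survivors: option S, option U.
Computing M directly (units already consistent):
  option S: M = 8.75×10⁻³
  option U: M = 0.882×10⁻³
Highest index: option S.

option S, M = 8.75×10⁻³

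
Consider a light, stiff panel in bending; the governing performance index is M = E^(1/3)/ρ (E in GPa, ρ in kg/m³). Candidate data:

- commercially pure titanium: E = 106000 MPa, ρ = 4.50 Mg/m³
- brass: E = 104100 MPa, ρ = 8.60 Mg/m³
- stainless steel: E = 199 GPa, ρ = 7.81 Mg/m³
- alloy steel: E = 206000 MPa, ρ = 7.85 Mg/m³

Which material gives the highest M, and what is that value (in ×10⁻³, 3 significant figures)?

commercially pure titanium, M = 1.05×10⁻³

In SI units:
  commercially pure titanium: E = 106.0 GPa, ρ = 4500 kg/m³
  brass: E = 104.1 GPa, ρ = 8600 kg/m³
  stainless steel: E = 199.0 GPa, ρ = 7810 kg/m³
  alloy steel: E = 206.0 GPa, ρ = 7850 kg/m³
  commercially pure titanium: M = 1.05×10⁻³
  alloy steel: M = 0.752×10⁻³
  stainless steel: M = 0.748×10⁻³
  brass: M = 0.547×10⁻³
Commercially pure titanium has the largest M.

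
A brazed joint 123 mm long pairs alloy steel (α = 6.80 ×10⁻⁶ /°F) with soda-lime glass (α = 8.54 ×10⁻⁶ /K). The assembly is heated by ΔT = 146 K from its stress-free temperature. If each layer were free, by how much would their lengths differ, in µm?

alloy steel: α = 6.80×10⁻⁶/°F × 9/5 = 12.2×10⁻⁶/K.
Δα = |12.2 − 8.54|×10⁻⁶/K = 3.70×10⁻⁶/K.
ΔL_mismatch = Δα·L·ΔT = 3.70×10⁻⁶ × 123.0 mm × 146.0 K = 66.4 µm.

66.4 µm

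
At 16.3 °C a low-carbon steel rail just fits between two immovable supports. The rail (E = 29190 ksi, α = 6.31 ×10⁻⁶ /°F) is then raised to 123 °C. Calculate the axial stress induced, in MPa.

244 MPa

E = 29190 ksi = 201.3 GPa.
α = 6.31×10⁻⁶/°F × 9/5 = 11.4×10⁻⁶/K.
ΔT = 106.7 K. Constrained thermal stress σ = E·α·ΔT = 201.3×10³ MPa × 11.4×10⁻⁶ × 106.7 = 244 MPa (compressive).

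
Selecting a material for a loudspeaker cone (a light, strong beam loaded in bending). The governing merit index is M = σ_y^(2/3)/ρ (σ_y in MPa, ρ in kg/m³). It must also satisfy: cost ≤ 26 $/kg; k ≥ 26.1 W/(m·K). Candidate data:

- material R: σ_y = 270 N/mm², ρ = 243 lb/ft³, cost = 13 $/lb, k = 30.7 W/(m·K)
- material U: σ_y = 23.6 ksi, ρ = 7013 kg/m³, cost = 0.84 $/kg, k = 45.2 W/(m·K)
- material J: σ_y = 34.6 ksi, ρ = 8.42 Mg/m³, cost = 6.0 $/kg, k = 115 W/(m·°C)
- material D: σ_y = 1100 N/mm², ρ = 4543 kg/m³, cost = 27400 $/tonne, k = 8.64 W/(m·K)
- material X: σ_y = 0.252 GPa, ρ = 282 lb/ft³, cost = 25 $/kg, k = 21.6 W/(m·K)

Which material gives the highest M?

Screen on constraints: cost ≤ 26 $/kg; k ≥ 26.1 W/(m·K). Survivors: material U, material J.
In SI units:
  material U: σ_y = 162.7 MPa, ρ = 7013 kg/m³
  material J: σ_y = 238.6 MPa, ρ = 8420 kg/m³
  material J: M = 4.57×10⁻³
  material U: M = 4.25×10⁻³
Material J has the largest M.

material J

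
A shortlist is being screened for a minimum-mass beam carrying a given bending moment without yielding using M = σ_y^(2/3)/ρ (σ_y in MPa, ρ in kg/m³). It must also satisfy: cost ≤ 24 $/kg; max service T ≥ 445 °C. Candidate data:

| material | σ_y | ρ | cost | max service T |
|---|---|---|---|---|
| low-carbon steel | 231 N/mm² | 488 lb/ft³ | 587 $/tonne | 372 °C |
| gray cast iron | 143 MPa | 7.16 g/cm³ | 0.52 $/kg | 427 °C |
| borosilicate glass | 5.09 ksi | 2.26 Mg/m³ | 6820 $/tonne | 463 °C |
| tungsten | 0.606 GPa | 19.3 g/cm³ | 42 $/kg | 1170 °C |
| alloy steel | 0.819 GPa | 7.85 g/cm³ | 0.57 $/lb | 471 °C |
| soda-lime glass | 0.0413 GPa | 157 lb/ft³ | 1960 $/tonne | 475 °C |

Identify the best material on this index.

Screen on constraints: cost ≤ 24 $/kg; max service T ≥ 445 °C. Survivors: borosilicate glass, alloy steel, soda-lime glass.
Normalizing units and computing the index:
  borosilicate glass: σ_y = 35.09 MPa, ρ = 2260 kg/m³
  alloy steel: σ_y = 819.0 MPa, ρ = 7850 kg/m³
  soda-lime glass: σ_y = 41.30 MPa, ρ = 2515 kg/m³
  alloy steel: M = 11.2×10⁻³
  soda-lime glass: M = 4.75×10⁻³
  borosilicate glass: M = 4.74×10⁻³
Alloy steel ranks first.

alloy steel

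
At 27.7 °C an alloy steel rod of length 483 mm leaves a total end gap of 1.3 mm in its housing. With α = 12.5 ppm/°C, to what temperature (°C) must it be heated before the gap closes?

243 °C

α·L₀·ΔT = 1.3 mm ⇒ ΔT = 1.3 / (12.5×10⁻⁶ × 483.0) = 215.3 K.
T = 27.7 + 215.3 = 243.0 °C.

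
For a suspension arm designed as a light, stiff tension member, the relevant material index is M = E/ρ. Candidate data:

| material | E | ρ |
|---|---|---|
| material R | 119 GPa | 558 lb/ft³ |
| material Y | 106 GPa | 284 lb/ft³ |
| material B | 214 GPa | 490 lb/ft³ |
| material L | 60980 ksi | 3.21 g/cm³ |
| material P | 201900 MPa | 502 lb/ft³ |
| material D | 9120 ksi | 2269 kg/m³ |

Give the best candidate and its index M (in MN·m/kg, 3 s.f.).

material L, M = 131 MN·m/kg

After converting to SI:
  material R: E = 119.0 GPa, ρ = 8938 kg/m³
  material Y: E = 106.0 GPa, ρ = 4549 kg/m³
  material B: E = 214.0 GPa, ρ = 7849 kg/m³
  material L: E = 420.4 GPa, ρ = 3210 kg/m³
  material P: E = 201.9 GPa, ρ = 8041 kg/m³
  material D: E = 62.88 GPa, ρ = 2269 kg/m³
  material L: M = 131 MN·m/kg
  material D: M = 27.7 MN·m/kg
  material B: M = 27.3 MN·m/kg
  material P: M = 25.1 MN·m/kg
  material Y: M = 23.3 MN·m/kg
  material R: M = 13.3 MN·m/kg
Highest index: material L.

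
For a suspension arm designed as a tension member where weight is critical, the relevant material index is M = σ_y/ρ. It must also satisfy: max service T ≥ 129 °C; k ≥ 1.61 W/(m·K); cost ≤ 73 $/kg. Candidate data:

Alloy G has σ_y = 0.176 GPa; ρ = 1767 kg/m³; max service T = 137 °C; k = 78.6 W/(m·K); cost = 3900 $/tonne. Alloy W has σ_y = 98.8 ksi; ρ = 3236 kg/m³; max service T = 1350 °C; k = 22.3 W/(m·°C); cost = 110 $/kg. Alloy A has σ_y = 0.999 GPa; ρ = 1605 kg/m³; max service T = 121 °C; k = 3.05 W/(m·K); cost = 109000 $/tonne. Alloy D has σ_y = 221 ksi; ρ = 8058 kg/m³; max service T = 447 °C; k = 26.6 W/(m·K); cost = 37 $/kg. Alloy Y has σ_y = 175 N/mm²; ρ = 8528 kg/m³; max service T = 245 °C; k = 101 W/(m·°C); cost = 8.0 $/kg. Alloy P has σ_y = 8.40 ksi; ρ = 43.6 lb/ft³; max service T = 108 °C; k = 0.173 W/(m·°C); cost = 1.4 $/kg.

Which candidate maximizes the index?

Screen on constraints: max service T ≥ 129 °C; k ≥ 1.61 W/(m·K); cost ≤ 73 $/kg. Survivors: alloy G, alloy D, alloy Y.
After converting to SI:
  alloy G: σ_y = 176.0 MPa, ρ = 1767 kg/m³
  alloy D: σ_y = 1524 MPa, ρ = 8058 kg/m³
  alloy Y: σ_y = 175.0 MPa, ρ = 8528 kg/m³
  alloy D: M = 189 kN·m/kg
  alloy G: M = 99.6 kN·m/kg
  alloy Y: M = 20.5 kN·m/kg
Alloy D has the largest M.

alloy D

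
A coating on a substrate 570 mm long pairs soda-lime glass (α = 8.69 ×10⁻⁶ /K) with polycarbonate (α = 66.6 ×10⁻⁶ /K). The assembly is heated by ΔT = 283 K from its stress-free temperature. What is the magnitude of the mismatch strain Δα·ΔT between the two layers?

0.0164

Δα = |8.69 − 66.6|×10⁻⁶/K = 57.9×10⁻⁶/K.
Mismatch strain = Δα·ΔT = 57.9×10⁻⁶ × 283.0 = 0.0164.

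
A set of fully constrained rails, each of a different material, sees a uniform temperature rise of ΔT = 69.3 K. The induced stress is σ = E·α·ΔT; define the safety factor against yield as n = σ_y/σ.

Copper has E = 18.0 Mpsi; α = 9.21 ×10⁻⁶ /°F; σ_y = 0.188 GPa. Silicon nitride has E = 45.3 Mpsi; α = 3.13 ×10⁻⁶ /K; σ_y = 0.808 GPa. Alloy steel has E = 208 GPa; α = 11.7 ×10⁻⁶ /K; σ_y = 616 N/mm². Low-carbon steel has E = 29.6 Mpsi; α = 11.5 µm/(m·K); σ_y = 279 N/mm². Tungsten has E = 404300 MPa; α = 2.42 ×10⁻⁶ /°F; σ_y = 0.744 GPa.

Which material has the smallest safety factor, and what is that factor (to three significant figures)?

copper, n = 1.32

Per material, after unit conversion:
  copper: E = 124.1, α = 16.6, σ_y = 188.0 → σ = 143 MPa, n = 1.32
  silicon nitride: E = 312.3, α = 3.13, σ_y = 808.0 → σ = 67.7 MPa, n = 11.9
  alloy steel: E = 208.0, α = 11.7, σ_y = 616.0 → σ = 169 MPa, n = 3.65
  low-carbon steel: E = 204.1, α = 11.5, σ_y = 279.0 → σ = 163 MPa, n = 1.72
  tungsten: E = 404.3, α = 4.36, σ_y = 744.0 → σ = 122 MPa, n = 6.10
The minimum is copper at n = 1.32.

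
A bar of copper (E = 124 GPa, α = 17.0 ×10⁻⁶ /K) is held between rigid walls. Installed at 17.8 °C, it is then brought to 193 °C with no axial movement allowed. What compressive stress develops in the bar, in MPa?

369 MPa

ΔT = 175.2 K. Constrained thermal stress σ = E·α·ΔT = 124.0×10³ MPa × 17.0×10⁻⁶ × 175.2 = 369 MPa (compressive).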